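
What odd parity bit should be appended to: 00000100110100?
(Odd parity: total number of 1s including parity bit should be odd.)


Number of 1s in data: 4
Parity bit: 1

1


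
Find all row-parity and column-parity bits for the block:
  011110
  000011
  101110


Row parities: 000
Column parities: 110011

Row P: 000, Col P: 110011, Corner: 0


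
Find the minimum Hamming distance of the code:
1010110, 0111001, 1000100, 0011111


Comparing all pairs, minimum distance: 2
Can detect 1 errors, correct 0 errors

2


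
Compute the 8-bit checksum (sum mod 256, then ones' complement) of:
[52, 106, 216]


Sum = 374 mod 256 = 118
Complement = 137

137


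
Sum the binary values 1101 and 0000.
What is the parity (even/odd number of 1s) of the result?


1101 = 13
0000 = 0
Sum = 13 = 1101
1s count = 3

odd parity (3 ones in 1101)


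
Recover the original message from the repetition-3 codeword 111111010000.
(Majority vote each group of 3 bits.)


Groups: 111, 111, 010, 000
Majority votes: 1100

1100


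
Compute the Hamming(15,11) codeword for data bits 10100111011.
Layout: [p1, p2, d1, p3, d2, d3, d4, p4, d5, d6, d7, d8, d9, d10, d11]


Parity bits: p1=1, p2=0, p3=0, p4=1

101001010111011


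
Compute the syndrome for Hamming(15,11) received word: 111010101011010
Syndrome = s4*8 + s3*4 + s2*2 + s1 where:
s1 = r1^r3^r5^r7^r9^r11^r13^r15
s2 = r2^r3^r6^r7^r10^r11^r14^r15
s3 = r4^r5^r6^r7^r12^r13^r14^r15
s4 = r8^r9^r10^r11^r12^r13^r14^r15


s1=0, s2=1, s3=0, s4=0

Syndrome = 2 (error at position 2)


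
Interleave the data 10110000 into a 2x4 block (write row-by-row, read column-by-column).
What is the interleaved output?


Matrix:
  1011
  0000
Read columns: 10001010

10001010


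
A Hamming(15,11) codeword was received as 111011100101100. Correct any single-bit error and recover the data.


Syndrome = 15: error at position 15

Data: 11110101101 (corrected bit 15)


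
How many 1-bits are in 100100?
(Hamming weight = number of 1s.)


Counting 1s in 100100

2


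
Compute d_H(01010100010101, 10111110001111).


XOR: 11101010011010
Count of 1s: 8

8


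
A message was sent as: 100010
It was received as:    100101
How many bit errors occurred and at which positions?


XOR: 000111

3 error(s) at position(s): 3, 4, 5


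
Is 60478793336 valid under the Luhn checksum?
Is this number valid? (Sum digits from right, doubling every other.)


Luhn sum = 58
58 mod 10 = 8

Invalid (Luhn sum mod 10 = 8)


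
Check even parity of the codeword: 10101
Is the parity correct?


Number of 1s: 3

No, parity error (3 ones)


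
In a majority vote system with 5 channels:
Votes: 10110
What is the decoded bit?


Ones: 3 out of 5
Threshold: 3

1 (3/5 voted 1)


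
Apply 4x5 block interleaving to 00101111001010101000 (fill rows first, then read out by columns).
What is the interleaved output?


Matrix:
  00101
  11100
  10101
  01000
Read columns: 01100101111000001010

01100101111000001010


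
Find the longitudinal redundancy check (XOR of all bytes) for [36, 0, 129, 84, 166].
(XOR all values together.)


XOR chain: 36 ^ 0 ^ 129 ^ 84 ^ 166 = 87

87


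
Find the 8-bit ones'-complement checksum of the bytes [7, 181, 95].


Sum = 283 mod 256 = 27
Complement = 228

228


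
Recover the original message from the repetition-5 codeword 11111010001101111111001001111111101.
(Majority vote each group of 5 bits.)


Groups: 11111, 01000, 11011, 11111, 00100, 11111, 11101
Majority votes: 1011011

1011011


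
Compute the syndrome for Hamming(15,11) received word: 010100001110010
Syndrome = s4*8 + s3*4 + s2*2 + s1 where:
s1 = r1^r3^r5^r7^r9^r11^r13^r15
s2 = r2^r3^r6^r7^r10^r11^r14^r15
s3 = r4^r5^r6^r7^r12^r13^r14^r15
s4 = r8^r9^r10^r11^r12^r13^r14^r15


s1=0, s2=0, s3=0, s4=0

Syndrome = 0 (no error)


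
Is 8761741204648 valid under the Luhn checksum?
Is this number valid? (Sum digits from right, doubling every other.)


Luhn sum = 71
71 mod 10 = 1

Invalid (Luhn sum mod 10 = 1)


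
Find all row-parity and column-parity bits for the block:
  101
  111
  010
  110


Row parities: 0110
Column parities: 110

Row P: 0110, Col P: 110, Corner: 0


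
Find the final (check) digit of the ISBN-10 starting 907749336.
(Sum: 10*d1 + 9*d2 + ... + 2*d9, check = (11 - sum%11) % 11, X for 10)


Weighted sum: 297
297 mod 11 = 0

Check digit: 0


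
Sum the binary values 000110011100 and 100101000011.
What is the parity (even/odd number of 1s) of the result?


000110011100 = 412
100101000011 = 2371
Sum = 2783 = 101011011111
1s count = 9

odd parity (9 ones in 101011011111)


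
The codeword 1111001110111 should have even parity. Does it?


Number of 1s: 10

Yes, parity is correct (10 ones)


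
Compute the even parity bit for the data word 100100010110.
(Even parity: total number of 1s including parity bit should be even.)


Number of 1s in data: 5
Parity bit: 1

1


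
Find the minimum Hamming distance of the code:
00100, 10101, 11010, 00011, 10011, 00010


Comparing all pairs, minimum distance: 1
Can detect 0 errors, correct 0 errors

1


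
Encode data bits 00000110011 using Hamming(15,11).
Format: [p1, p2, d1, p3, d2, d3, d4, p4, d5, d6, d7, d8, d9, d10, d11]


Parity bits: p1=0, p2=0, p3=0, p4=0

000000000110011


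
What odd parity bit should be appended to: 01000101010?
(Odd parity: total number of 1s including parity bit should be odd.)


Number of 1s in data: 4
Parity bit: 1

1


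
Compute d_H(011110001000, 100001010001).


XOR: 111111011001
Count of 1s: 9

9


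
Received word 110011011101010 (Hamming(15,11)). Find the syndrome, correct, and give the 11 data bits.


Syndrome = 9: error at position 9

Data: 01100101010 (corrected bit 9)


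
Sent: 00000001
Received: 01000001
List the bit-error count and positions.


XOR: 01000000

1 error(s) at position(s): 1


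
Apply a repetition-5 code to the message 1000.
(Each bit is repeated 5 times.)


Each bit -> 5 copies

11111000000000000000


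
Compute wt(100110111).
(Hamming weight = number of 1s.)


Counting 1s in 100110111

6


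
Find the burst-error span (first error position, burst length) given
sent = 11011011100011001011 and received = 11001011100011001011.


XOR: 00010000000000000000

Burst at position 3, length 1


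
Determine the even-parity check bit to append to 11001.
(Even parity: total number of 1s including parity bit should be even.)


Number of 1s in data: 3
Parity bit: 1

1


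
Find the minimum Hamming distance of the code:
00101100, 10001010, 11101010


Comparing all pairs, minimum distance: 2
Can detect 1 errors, correct 0 errors

2


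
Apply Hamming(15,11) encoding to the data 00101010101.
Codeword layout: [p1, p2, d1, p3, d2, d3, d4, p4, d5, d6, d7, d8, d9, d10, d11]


Parity bits: p1=0, p2=1, p3=1, p4=0

010101001010101


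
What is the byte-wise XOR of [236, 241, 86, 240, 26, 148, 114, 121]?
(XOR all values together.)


XOR chain: 236 ^ 241 ^ 86 ^ 240 ^ 26 ^ 148 ^ 114 ^ 121 = 62

62


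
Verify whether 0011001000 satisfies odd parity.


Number of 1s: 3

Yes, parity is correct (3 ones)


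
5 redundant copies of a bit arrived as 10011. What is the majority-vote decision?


Ones: 3 out of 5
Threshold: 3

1 (3/5 voted 1)


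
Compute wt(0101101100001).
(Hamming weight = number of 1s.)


Counting 1s in 0101101100001

6


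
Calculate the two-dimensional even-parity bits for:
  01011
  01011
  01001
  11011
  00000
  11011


Row parities: 110000
Column parities: 01001

Row P: 110000, Col P: 01001, Corner: 0


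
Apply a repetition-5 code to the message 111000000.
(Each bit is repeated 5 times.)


Each bit -> 5 copies

111111111111111000000000000000000000000000000


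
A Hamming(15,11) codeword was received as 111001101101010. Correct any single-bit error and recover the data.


Syndrome = 0: no error detected

Data: 10111101010 (no errors)


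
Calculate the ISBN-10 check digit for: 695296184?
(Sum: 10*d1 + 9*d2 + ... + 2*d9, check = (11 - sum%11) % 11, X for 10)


Weighted sum: 315
315 mod 11 = 7

Check digit: 4


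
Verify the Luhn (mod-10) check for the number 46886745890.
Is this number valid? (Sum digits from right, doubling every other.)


Luhn sum = 55
55 mod 10 = 5

Invalid (Luhn sum mod 10 = 5)


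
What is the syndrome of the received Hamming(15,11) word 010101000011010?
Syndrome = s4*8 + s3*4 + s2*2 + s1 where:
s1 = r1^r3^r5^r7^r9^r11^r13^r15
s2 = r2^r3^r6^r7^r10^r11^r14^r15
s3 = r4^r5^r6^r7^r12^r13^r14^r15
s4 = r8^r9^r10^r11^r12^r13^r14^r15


s1=1, s2=0, s3=0, s4=1

Syndrome = 9 (error at position 9)


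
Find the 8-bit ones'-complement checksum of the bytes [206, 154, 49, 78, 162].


Sum = 649 mod 256 = 137
Complement = 118

118


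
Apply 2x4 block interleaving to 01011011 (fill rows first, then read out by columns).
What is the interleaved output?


Matrix:
  0101
  1011
Read columns: 01100111

01100111


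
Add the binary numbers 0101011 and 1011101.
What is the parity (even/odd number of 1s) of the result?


0101011 = 43
1011101 = 93
Sum = 136 = 10001000
1s count = 2

even parity (2 ones in 10001000)


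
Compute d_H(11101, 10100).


XOR: 01001
Count of 1s: 2

2


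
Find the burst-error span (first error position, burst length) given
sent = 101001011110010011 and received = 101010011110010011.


XOR: 000011000000000000

Burst at position 4, length 2


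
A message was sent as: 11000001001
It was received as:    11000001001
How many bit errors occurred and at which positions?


XOR: 00000000000

0 errors (received matches sent)


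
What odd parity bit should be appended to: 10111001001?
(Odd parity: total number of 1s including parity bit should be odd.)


Number of 1s in data: 6
Parity bit: 1

1


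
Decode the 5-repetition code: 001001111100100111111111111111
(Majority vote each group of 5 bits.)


Groups: 00100, 11111, 00100, 11111, 11111, 11111
Majority votes: 010111

010111


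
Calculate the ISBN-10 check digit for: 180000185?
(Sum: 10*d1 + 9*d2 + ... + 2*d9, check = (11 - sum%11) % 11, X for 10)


Weighted sum: 120
120 mod 11 = 10

Check digit: 1


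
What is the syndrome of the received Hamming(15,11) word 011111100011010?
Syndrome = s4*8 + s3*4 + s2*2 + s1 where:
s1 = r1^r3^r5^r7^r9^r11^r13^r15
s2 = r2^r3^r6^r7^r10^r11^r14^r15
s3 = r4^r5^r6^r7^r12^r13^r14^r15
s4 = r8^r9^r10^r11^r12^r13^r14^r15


s1=0, s2=0, s3=0, s4=1

Syndrome = 8 (error at position 8)


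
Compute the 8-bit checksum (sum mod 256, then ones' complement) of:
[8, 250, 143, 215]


Sum = 616 mod 256 = 104
Complement = 151

151


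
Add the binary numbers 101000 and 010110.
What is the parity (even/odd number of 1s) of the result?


101000 = 40
010110 = 22
Sum = 62 = 111110
1s count = 5

odd parity (5 ones in 111110)


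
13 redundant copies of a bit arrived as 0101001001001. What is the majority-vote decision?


Ones: 5 out of 13
Threshold: 7

0 (5/13 voted 1)


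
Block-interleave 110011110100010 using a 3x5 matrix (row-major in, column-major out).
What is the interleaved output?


Matrix:
  11001
  11101
  00010
Read columns: 110110010001110

110110010001110


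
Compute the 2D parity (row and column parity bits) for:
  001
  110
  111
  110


Row parities: 1010
Column parities: 110

Row P: 1010, Col P: 110, Corner: 0


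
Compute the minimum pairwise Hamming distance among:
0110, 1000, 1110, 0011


Comparing all pairs, minimum distance: 1
Can detect 0 errors, correct 0 errors

1


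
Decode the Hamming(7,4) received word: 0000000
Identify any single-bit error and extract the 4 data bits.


Syndrome = 0: no error detected

Data: 0000 (no errors)


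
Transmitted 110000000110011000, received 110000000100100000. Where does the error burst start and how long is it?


XOR: 000000000010111000

Burst at position 10, length 5


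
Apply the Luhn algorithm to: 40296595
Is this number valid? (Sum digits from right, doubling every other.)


Luhn sum = 43
43 mod 10 = 3

Invalid (Luhn sum mod 10 = 3)


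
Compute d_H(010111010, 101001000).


XOR: 111110010
Count of 1s: 6

6


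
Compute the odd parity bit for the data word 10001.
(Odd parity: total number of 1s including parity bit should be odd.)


Number of 1s in data: 2
Parity bit: 1

1


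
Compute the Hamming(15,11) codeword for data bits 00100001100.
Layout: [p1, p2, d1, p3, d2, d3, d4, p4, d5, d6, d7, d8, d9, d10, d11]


Parity bits: p1=1, p2=1, p3=1, p4=0

110101000001100


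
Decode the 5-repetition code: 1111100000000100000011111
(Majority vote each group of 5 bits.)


Groups: 11111, 00000, 00010, 00000, 11111
Majority votes: 10001

10001


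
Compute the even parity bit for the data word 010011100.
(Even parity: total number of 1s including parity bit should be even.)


Number of 1s in data: 4
Parity bit: 0

0


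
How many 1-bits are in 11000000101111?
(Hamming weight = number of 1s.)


Counting 1s in 11000000101111

7


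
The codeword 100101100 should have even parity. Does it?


Number of 1s: 4

Yes, parity is correct (4 ones)


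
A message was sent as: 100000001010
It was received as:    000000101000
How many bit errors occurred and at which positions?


XOR: 100000100010

3 error(s) at position(s): 0, 6, 10


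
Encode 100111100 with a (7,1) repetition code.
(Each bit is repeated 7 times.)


Each bit -> 7 copies

111111100000000000000111111111111111111111111111100000000000000


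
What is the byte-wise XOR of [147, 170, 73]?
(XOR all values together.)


XOR chain: 147 ^ 170 ^ 73 = 112

112


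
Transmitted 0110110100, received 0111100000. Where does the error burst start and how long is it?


XOR: 0001010100

Burst at position 3, length 5


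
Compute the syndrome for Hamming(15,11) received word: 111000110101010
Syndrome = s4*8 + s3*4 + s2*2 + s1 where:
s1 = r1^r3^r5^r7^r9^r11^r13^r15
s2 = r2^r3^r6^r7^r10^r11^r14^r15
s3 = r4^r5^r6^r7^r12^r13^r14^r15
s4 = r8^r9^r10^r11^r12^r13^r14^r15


s1=1, s2=1, s3=1, s4=0

Syndrome = 7 (error at position 7)


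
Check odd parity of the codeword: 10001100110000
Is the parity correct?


Number of 1s: 5

Yes, parity is correct (5 ones)


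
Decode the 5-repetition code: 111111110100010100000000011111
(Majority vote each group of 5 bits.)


Groups: 11111, 11101, 00010, 10000, 00000, 11111
Majority votes: 110001

110001


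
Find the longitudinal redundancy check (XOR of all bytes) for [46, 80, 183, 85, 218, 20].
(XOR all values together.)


XOR chain: 46 ^ 80 ^ 183 ^ 85 ^ 218 ^ 20 = 82

82


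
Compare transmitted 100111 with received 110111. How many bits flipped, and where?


XOR: 010000

1 error(s) at position(s): 1


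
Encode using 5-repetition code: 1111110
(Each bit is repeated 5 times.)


Each bit -> 5 copies

11111111111111111111111111111100000


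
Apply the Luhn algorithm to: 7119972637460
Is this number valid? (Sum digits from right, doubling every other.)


Luhn sum = 53
53 mod 10 = 3

Invalid (Luhn sum mod 10 = 3)


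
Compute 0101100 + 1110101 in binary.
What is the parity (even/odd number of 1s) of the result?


0101100 = 44
1110101 = 117
Sum = 161 = 10100001
1s count = 3

odd parity (3 ones in 10100001)


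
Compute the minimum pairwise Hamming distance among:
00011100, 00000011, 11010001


Comparing all pairs, minimum distance: 4
Can detect 3 errors, correct 1 errors

4


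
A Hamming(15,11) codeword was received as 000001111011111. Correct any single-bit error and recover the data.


Syndrome = 11: error at position 11

Data: 00111001111 (corrected bit 11)


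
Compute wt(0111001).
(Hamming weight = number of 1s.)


Counting 1s in 0111001

4


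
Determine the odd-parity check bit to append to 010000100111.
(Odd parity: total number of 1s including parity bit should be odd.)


Number of 1s in data: 5
Parity bit: 0

0


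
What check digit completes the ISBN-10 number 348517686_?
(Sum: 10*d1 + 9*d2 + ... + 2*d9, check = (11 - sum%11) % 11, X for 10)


Weighted sum: 266
266 mod 11 = 2

Check digit: 9


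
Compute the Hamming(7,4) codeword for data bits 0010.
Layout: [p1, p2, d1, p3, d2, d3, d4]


Parity bits: p1=0, p2=1, p3=1

0101010


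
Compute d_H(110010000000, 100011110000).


XOR: 010001110000
Count of 1s: 4

4


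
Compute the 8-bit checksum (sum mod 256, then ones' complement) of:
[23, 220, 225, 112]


Sum = 580 mod 256 = 68
Complement = 187

187


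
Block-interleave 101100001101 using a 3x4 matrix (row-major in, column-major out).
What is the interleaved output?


Matrix:
  1011
  0000
  1101
Read columns: 101001100101

101001100101


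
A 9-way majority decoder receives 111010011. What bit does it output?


Ones: 6 out of 9
Threshold: 5

1 (6/9 voted 1)


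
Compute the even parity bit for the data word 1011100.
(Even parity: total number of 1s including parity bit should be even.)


Number of 1s in data: 4
Parity bit: 0

0


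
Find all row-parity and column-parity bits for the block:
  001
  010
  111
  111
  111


Row parities: 11111
Column parities: 100

Row P: 11111, Col P: 100, Corner: 1


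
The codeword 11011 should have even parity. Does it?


Number of 1s: 4

Yes, parity is correct (4 ones)


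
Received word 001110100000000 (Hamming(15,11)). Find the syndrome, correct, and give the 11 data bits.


Syndrome = 5: error at position 5

Data: 10010000000 (corrected bit 5)


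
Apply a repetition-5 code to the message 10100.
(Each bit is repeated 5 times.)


Each bit -> 5 copies

1111100000111110000000000


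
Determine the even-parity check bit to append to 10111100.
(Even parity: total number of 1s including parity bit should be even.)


Number of 1s in data: 5
Parity bit: 1

1


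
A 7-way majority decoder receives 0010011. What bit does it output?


Ones: 3 out of 7
Threshold: 4

0 (3/7 voted 1)


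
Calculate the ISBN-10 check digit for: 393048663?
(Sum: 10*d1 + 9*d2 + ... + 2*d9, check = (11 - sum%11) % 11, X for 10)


Weighted sum: 247
247 mod 11 = 5

Check digit: 6


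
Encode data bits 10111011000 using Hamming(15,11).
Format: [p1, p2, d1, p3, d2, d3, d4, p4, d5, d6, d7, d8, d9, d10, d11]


Parity bits: p1=0, p2=0, p3=1, p4=1

001101111011000


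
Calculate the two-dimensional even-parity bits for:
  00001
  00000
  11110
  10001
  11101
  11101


Row parities: 100000
Column parities: 01110

Row P: 100000, Col P: 01110, Corner: 1


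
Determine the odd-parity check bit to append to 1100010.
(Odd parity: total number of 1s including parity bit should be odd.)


Number of 1s in data: 3
Parity bit: 0

0


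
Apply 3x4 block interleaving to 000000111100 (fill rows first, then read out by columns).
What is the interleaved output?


Matrix:
  0000
  0011
  1100
Read columns: 001001010010

001001010010


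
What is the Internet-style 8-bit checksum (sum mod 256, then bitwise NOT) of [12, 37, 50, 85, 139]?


Sum = 323 mod 256 = 67
Complement = 188

188


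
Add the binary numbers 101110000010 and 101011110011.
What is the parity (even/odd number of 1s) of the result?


101110000010 = 2946
101011110011 = 2803
Sum = 5749 = 1011001110101
1s count = 8

even parity (8 ones in 1011001110101)


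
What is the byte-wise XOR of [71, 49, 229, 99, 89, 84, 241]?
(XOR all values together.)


XOR chain: 71 ^ 49 ^ 229 ^ 99 ^ 89 ^ 84 ^ 241 = 12

12


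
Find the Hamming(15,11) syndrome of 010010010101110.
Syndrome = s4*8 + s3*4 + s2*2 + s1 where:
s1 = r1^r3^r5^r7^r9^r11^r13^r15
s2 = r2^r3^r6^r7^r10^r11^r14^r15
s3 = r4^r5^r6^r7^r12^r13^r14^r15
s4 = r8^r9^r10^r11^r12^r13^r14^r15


s1=0, s2=1, s3=0, s4=1

Syndrome = 10 (error at position 10)


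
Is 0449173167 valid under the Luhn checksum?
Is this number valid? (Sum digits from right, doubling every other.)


Luhn sum = 47
47 mod 10 = 7

Invalid (Luhn sum mod 10 = 7)


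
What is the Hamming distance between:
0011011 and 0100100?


XOR: 0111111
Count of 1s: 6

6


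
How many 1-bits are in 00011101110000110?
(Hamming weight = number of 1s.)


Counting 1s in 00011101110000110

8


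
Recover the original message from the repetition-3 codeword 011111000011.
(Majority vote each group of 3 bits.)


Groups: 011, 111, 000, 011
Majority votes: 1101

1101


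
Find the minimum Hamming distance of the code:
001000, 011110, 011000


Comparing all pairs, minimum distance: 1
Can detect 0 errors, correct 0 errors

1


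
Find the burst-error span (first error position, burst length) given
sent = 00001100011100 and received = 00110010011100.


XOR: 00111110000000

Burst at position 2, length 5


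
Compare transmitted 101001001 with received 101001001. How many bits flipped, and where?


XOR: 000000000

0 errors (received matches sent)


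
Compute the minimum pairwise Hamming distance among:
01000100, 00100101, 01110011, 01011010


Comparing all pairs, minimum distance: 3
Can detect 2 errors, correct 1 errors

3


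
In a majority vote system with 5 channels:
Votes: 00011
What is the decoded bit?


Ones: 2 out of 5
Threshold: 3

0 (2/5 voted 1)


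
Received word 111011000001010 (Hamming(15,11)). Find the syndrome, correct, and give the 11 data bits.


Syndrome = 1: error at position 1

Data: 11100001010 (corrected bit 1)


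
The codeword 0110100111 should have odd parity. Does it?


Number of 1s: 6

No, parity error (6 ones)


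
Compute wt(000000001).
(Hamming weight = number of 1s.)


Counting 1s in 000000001

1


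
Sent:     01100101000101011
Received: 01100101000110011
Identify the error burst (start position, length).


XOR: 00000000000011000

Burst at position 12, length 2


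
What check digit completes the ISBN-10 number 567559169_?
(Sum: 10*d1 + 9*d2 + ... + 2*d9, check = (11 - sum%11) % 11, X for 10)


Weighted sum: 310
310 mod 11 = 2

Check digit: 9


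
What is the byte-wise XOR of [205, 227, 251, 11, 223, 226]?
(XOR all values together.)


XOR chain: 205 ^ 227 ^ 251 ^ 11 ^ 223 ^ 226 = 227

227


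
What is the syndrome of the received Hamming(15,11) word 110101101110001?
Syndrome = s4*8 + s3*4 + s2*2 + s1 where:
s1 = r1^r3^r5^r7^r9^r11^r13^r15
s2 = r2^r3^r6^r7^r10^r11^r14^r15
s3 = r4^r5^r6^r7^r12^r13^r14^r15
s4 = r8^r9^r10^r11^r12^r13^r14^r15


s1=1, s2=0, s3=0, s4=0

Syndrome = 1 (error at position 1)


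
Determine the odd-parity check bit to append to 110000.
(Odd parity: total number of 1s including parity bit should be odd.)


Number of 1s in data: 2
Parity bit: 1

1


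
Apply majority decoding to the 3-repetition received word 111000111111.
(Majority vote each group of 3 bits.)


Groups: 111, 000, 111, 111
Majority votes: 1011

1011


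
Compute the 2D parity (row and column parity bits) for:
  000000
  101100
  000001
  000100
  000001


Row parities: 01111
Column parities: 101000

Row P: 01111, Col P: 101000, Corner: 0


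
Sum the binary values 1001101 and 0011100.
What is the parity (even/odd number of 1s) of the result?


1001101 = 77
0011100 = 28
Sum = 105 = 1101001
1s count = 4

even parity (4 ones in 1101001)


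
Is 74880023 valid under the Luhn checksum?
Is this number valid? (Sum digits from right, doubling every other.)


Luhn sum = 31
31 mod 10 = 1

Invalid (Luhn sum mod 10 = 1)


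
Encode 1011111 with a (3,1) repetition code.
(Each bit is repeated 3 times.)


Each bit -> 3 copies

111000111111111111111


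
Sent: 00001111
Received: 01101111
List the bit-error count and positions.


XOR: 01100000

2 error(s) at position(s): 1, 2


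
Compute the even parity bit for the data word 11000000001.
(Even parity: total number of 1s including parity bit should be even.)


Number of 1s in data: 3
Parity bit: 1

1


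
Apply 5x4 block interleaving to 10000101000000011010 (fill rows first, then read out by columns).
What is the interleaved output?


Matrix:
  1000
  0101
  0000
  0001
  1010
Read columns: 10001010000000101010

10001010000000101010


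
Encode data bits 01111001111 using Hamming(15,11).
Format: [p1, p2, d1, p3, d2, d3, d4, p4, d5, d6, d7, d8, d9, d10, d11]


Parity bits: p1=1, p2=0, p3=1, p4=1

100111111001111


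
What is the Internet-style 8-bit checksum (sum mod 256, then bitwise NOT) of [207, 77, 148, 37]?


Sum = 469 mod 256 = 213
Complement = 42

42


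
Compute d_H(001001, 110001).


XOR: 111000
Count of 1s: 3

3


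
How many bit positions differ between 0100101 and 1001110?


XOR: 1101011
Count of 1s: 5

5


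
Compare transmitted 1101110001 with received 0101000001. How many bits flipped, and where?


XOR: 1000110000

3 error(s) at position(s): 0, 4, 5


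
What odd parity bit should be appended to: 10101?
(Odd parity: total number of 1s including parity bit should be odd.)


Number of 1s in data: 3
Parity bit: 0

0


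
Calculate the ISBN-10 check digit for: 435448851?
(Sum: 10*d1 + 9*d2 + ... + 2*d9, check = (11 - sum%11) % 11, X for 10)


Weighted sum: 248
248 mod 11 = 6

Check digit: 5


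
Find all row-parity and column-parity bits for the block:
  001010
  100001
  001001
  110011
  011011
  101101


Row parities: 000000
Column parities: 100111

Row P: 000000, Col P: 100111, Corner: 0


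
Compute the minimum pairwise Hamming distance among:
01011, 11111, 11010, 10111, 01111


Comparing all pairs, minimum distance: 1
Can detect 0 errors, correct 0 errors

1


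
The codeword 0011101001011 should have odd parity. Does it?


Number of 1s: 7

Yes, parity is correct (7 ones)


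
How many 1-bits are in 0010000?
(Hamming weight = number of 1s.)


Counting 1s in 0010000

1


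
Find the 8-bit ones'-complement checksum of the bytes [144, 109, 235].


Sum = 488 mod 256 = 232
Complement = 23

23


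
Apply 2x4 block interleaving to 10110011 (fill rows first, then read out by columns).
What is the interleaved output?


Matrix:
  1011
  0011
Read columns: 10001111

10001111


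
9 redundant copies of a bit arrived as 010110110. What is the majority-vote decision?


Ones: 5 out of 9
Threshold: 5

1 (5/9 voted 1)


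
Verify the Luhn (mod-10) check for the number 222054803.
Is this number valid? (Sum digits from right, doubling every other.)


Luhn sum = 32
32 mod 10 = 2

Invalid (Luhn sum mod 10 = 2)


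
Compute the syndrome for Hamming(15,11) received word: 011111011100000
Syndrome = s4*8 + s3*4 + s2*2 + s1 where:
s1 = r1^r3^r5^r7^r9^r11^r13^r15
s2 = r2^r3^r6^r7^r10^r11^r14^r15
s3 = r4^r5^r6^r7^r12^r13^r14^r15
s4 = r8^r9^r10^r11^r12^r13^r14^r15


s1=1, s2=0, s3=1, s4=1

Syndrome = 13 (error at position 13)


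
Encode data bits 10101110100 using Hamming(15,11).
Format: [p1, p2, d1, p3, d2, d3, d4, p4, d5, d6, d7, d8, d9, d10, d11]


Parity bits: p1=0, p2=0, p3=0, p4=0

001001001110100


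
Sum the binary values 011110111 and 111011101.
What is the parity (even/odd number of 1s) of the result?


011110111 = 247
111011101 = 477
Sum = 724 = 1011010100
1s count = 5

odd parity (5 ones in 1011010100)


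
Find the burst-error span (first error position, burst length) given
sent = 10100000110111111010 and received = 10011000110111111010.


XOR: 00111000000000000000

Burst at position 2, length 3


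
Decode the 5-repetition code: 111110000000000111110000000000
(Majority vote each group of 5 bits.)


Groups: 11111, 00000, 00000, 11111, 00000, 00000
Majority votes: 100100

100100


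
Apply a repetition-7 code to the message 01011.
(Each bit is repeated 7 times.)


Each bit -> 7 copies

00000001111111000000011111111111111


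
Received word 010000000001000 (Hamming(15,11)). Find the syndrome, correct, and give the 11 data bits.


Syndrome = 14: error at position 14

Data: 00000001010 (corrected bit 14)


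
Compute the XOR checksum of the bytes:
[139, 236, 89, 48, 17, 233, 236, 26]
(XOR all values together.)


XOR chain: 139 ^ 236 ^ 89 ^ 48 ^ 17 ^ 233 ^ 236 ^ 26 = 0

0


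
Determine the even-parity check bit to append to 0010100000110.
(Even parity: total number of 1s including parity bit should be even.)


Number of 1s in data: 4
Parity bit: 0

0


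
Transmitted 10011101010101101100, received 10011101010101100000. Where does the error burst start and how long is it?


XOR: 00000000000000001100

Burst at position 16, length 2


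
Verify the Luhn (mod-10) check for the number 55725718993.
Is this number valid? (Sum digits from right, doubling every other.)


Luhn sum = 56
56 mod 10 = 6

Invalid (Luhn sum mod 10 = 6)


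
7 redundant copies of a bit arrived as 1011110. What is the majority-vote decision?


Ones: 5 out of 7
Threshold: 4

1 (5/7 voted 1)


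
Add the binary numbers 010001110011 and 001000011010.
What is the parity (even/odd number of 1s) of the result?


010001110011 = 1139
001000011010 = 538
Sum = 1677 = 11010001101
1s count = 6

even parity (6 ones in 11010001101)


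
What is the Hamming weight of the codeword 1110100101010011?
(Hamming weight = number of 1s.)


Counting 1s in 1110100101010011

9


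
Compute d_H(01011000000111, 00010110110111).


XOR: 01001110110000
Count of 1s: 6

6


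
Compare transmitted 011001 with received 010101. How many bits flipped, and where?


XOR: 001100

2 error(s) at position(s): 2, 3


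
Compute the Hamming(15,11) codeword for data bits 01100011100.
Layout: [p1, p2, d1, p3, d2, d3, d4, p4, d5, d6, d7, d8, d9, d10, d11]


Parity bits: p1=1, p2=0, p3=0, p4=1

100011010011100


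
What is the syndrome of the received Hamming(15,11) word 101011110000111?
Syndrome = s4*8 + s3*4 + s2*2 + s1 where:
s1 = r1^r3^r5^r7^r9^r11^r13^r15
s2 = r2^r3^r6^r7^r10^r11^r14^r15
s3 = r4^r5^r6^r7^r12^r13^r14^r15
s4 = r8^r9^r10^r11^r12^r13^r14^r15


s1=0, s2=1, s3=0, s4=0

Syndrome = 2 (error at position 2)


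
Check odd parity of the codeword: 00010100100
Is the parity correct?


Number of 1s: 3

Yes, parity is correct (3 ones)


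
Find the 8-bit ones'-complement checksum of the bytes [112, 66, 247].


Sum = 425 mod 256 = 169
Complement = 86

86


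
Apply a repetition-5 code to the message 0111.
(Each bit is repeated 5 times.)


Each bit -> 5 copies

00000111111111111111


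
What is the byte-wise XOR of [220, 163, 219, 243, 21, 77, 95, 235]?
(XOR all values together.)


XOR chain: 220 ^ 163 ^ 219 ^ 243 ^ 21 ^ 77 ^ 95 ^ 235 = 187

187


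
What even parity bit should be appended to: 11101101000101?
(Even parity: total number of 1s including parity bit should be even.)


Number of 1s in data: 8
Parity bit: 0

0


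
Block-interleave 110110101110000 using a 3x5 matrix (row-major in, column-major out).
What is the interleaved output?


Matrix:
  11011
  01011
  10000
Read columns: 101110000110110

101110000110110


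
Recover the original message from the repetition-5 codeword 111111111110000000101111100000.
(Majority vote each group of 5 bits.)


Groups: 11111, 11111, 10000, 00010, 11111, 00000
Majority votes: 110010

110010


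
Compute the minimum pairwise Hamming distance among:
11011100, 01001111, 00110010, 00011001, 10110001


Comparing all pairs, minimum distance: 3
Can detect 2 errors, correct 1 errors

3


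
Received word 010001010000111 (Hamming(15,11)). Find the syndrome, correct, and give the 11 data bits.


Syndrome = 0: no error detected

Data: 00100000111 (no errors)


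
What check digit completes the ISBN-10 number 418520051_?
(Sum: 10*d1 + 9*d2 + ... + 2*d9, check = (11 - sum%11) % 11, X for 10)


Weighted sum: 177
177 mod 11 = 1

Check digit: X


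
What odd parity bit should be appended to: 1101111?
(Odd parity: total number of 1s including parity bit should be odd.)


Number of 1s in data: 6
Parity bit: 1

1


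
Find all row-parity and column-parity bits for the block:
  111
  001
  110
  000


Row parities: 1100
Column parities: 000

Row P: 1100, Col P: 000, Corner: 0


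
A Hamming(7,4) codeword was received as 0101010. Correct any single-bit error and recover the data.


Syndrome = 0: no error detected

Data: 0010 (no errors)


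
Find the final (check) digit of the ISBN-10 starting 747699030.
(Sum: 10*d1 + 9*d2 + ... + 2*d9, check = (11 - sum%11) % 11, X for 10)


Weighted sum: 312
312 mod 11 = 4

Check digit: 7


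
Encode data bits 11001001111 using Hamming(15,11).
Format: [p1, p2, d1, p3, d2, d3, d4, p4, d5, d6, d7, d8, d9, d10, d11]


Parity bits: p1=1, p2=1, p3=1, p4=1

111110011001111


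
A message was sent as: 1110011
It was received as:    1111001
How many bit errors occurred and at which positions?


XOR: 0001010

2 error(s) at position(s): 3, 5


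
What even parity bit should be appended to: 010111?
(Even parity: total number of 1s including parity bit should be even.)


Number of 1s in data: 4
Parity bit: 0

0


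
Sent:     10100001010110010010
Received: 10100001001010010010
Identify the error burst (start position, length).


XOR: 00000000011100000000

Burst at position 9, length 3


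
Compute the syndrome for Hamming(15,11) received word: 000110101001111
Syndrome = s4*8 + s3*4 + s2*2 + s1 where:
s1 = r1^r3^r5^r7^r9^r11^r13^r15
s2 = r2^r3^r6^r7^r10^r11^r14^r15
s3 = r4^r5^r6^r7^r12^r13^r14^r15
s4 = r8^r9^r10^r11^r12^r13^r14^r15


s1=1, s2=1, s3=1, s4=1

Syndrome = 15 (error at position 15)


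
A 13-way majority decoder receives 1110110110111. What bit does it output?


Ones: 10 out of 13
Threshold: 7

1 (10/13 voted 1)


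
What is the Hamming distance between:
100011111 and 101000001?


XOR: 001011110
Count of 1s: 5

5


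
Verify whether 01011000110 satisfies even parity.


Number of 1s: 5

No, parity error (5 ones)


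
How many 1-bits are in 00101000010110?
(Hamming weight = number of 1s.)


Counting 1s in 00101000010110

5


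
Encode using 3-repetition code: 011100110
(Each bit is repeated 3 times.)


Each bit -> 3 copies

000111111111000000111111000


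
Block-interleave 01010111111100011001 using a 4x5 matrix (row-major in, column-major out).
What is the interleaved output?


Matrix:
  01010
  11111
  11000
  11001
Read columns: 01111111010011000101

01111111010011000101


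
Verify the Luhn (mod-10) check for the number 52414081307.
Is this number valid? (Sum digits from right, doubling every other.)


Luhn sum = 39
39 mod 10 = 9

Invalid (Luhn sum mod 10 = 9)


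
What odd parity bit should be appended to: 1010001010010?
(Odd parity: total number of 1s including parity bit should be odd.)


Number of 1s in data: 5
Parity bit: 0

0


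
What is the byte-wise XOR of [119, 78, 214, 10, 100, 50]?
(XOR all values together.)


XOR chain: 119 ^ 78 ^ 214 ^ 10 ^ 100 ^ 50 = 179

179


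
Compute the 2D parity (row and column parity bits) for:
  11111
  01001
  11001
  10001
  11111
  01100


Row parities: 101010
Column parities: 01101

Row P: 101010, Col P: 01101, Corner: 1


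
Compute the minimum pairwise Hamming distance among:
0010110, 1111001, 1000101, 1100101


Comparing all pairs, minimum distance: 1
Can detect 0 errors, correct 0 errors

1


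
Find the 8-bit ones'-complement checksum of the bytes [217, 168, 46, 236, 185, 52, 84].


Sum = 988 mod 256 = 220
Complement = 35

35


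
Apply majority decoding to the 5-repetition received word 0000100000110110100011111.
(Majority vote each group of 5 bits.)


Groups: 00001, 00000, 11011, 01000, 11111
Majority votes: 00101

00101


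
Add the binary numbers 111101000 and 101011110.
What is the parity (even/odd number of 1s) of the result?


111101000 = 488
101011110 = 350
Sum = 838 = 1101000110
1s count = 5

odd parity (5 ones in 1101000110)


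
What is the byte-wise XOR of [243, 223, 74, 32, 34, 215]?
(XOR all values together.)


XOR chain: 243 ^ 223 ^ 74 ^ 32 ^ 34 ^ 215 = 179

179


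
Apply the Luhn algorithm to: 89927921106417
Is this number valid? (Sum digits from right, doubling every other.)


Luhn sum = 64
64 mod 10 = 4

Invalid (Luhn sum mod 10 = 4)


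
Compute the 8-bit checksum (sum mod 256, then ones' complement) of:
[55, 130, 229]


Sum = 414 mod 256 = 158
Complement = 97

97


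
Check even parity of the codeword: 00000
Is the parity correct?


Number of 1s: 0

Yes, parity is correct (0 ones)


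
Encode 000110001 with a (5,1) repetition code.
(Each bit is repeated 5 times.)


Each bit -> 5 copies

000000000000000111111111100000000000000011111


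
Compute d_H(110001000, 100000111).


XOR: 010001111
Count of 1s: 5

5


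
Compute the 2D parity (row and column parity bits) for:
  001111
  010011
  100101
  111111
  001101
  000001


Row parities: 011011
Column parities: 001010

Row P: 011011, Col P: 001010, Corner: 0


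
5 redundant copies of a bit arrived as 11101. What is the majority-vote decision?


Ones: 4 out of 5
Threshold: 3

1 (4/5 voted 1)


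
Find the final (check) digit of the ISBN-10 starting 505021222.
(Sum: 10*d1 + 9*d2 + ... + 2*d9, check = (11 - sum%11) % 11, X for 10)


Weighted sum: 125
125 mod 11 = 4

Check digit: 7


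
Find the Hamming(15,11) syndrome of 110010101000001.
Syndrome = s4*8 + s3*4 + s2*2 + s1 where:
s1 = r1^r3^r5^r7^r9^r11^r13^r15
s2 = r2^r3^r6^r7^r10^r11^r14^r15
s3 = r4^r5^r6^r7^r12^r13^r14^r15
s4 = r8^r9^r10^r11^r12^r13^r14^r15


s1=1, s2=1, s3=1, s4=0

Syndrome = 7 (error at position 7)


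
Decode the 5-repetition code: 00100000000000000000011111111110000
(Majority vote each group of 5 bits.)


Groups: 00100, 00000, 00000, 00000, 01111, 11111, 10000
Majority votes: 0000110

0000110


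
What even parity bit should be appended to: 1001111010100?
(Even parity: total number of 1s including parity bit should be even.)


Number of 1s in data: 7
Parity bit: 1

1


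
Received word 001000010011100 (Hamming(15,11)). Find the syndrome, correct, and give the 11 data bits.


Syndrome = 1: error at position 1

Data: 10000011100 (corrected bit 1)


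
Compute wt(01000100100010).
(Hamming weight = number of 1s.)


Counting 1s in 01000100100010

4


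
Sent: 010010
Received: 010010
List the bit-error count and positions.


XOR: 000000

0 errors (received matches sent)


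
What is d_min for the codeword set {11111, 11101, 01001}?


Comparing all pairs, minimum distance: 1
Can detect 0 errors, correct 0 errors

1


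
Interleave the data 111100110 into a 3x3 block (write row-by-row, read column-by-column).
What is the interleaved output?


Matrix:
  111
  100
  110
Read columns: 111101100

111101100


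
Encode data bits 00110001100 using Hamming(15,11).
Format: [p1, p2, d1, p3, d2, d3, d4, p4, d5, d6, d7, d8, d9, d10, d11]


Parity bits: p1=0, p2=0, p3=0, p4=0

000001100001100


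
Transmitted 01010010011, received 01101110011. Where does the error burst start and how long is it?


XOR: 00111100000

Burst at position 2, length 4


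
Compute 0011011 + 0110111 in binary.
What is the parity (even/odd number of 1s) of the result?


0011011 = 27
0110111 = 55
Sum = 82 = 1010010
1s count = 3

odd parity (3 ones in 1010010)


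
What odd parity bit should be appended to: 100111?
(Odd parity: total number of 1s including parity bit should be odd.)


Number of 1s in data: 4
Parity bit: 1

1


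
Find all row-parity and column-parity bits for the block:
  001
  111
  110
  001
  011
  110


Row parities: 110100
Column parities: 100

Row P: 110100, Col P: 100, Corner: 1
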